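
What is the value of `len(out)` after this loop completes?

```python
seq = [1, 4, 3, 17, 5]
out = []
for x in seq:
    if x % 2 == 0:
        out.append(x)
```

Count even numbers in [1, 4, 3, 17, 5]
`out` takes the values: [] → [4]
So `len(out)` = 1

Answer: 1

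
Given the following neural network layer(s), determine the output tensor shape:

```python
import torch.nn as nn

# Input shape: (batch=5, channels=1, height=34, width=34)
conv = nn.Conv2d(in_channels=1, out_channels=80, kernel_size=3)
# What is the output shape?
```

Input: (5, 1, 34, 34) -> Output: (5, 80, 32, 32)

Answer: (5, 80, 32, 32)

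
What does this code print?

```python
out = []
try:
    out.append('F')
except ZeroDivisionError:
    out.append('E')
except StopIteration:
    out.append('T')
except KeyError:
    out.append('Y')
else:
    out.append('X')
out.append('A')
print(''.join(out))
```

Execution trace: 'F' (try body, no exception) → 'X' (else) → 'A' (after the try/except). Output: FXA

Answer: FXA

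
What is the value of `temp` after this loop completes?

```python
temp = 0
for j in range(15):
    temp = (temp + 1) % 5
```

Increment mod 5, 15 times = 0
`temp` takes the values: 0 → 1 → 2 → 3 → 4 → 0 → 1 → 2 → 3 → 4 → 0 → 1 → 2 → 3 → 4 → 0

Answer: 0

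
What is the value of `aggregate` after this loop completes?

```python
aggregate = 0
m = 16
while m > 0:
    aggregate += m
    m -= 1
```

Sum 16 down to 1
`aggregate` takes the values: 0 → 16 → 31 → 45 → 58 → 70 → 81 → 91 → 100 → 108 → 115 → 121 → 126 → 130 → 133 → 135 → 136

Answer: 136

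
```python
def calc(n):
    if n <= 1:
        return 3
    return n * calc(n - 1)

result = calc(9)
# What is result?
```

calc(9) = 9 * 8 * 7 * 6 * 5 * 4 * 3 * 2 * 3 = 1088640

Answer: 1088640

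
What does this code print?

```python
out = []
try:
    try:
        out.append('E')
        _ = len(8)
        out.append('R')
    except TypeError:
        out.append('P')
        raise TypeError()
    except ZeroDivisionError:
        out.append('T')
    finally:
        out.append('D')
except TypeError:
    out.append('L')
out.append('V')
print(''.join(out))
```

Execution trace: 'E' (inner try body) → 'P' (inner except TypeError) → 'D' (inner finally) → 'L' (outer except TypeError) → 'V' (after the try/except). Output: EPDLV

Answer: EPDLV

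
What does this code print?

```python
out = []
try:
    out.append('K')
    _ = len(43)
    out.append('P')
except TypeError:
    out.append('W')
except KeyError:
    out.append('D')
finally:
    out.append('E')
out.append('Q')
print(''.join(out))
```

Execution trace: 'K' (try body) → 'W' (except TypeError) → 'E' (finally) → 'Q' (after the try/except). Output: KWEQ

Answer: KWEQ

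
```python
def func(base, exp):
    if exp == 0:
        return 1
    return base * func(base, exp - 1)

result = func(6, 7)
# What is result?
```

func(6, 7) = 6 * 6 * 6 * 6 * 6 * 6 * 6 = 279936

Answer: 279936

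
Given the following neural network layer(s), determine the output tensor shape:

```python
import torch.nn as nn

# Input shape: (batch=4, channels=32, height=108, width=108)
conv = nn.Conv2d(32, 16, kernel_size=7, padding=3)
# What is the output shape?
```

Input: (4, 32, 108, 108) -> Output: (4, 16, 108, 108)

Answer: (4, 16, 108, 108)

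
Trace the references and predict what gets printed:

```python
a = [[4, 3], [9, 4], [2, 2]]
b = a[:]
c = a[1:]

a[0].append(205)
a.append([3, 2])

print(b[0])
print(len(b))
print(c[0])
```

Key concept: slice with nested mutation.
Step by step:
`a = [[4, 3], [9, 4], [2, 2]]` → a = [[4, 3], [9, 4], [2, 2]]
`b = a[:]` → b = [[4, 3], [9, 4], [2, 2]]
`c = a[1:]` → c = [[9, 4], [2, 2]]
`a[0].append(205)` → a = [[4, 3, 205], [9, 4], [2, 2]]; b = [[4, 3, 205], [9, 4], [2, 2]]
`a.append([3, 2])` → a = [[4, 3, 205], [9, 4], [2, 2], [3, 2]]
`print(b[0])` → prints [4, 3, 205]
`print(len(b))` → prints 3
`print(c[0])` → prints [9, 4]

Answer:
[4, 3, 205]
3
[9, 4]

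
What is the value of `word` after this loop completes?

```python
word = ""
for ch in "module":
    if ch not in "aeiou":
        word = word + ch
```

Remove vowels from 'module'
`word` takes the values: "" → "m" → "md" → "mdl"

Answer: "mdl"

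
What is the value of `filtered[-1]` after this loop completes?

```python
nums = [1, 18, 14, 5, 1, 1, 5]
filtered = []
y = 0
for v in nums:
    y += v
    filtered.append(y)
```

Cumulative sum ends at 45
`filtered` takes the values: [] → [1] → [1, 19] → [1, 19, 33] → [1, 19, 33, 38] → [1, 19, 33, 38, 39] → [1, 19, 33, 38, 39, 40] → [1, 19, 33, 38, 39, 40, 45]
So `filtered[-1]` = 45

Answer: 45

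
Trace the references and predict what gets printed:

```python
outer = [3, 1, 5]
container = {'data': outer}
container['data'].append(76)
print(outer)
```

Key concept: dict holds reference to list.
Step by step:
`outer = [3, 1, 5]` → outer = [3, 1, 5]
`container = {'data': outer}` → container = {'data': [3, 1, 5]}
`container['data'].append(76)` → outer = [3, 1, 5, 76]; container = {'data': [3, 1, 5, 76]}
`print(outer)` → prints [3, 1, 5, 76]

Answer: [3, 1, 5, 76]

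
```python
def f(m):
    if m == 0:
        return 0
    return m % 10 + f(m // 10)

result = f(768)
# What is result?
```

Sum of digits of 768: 8 + 6 + 7 = 21

Answer: 21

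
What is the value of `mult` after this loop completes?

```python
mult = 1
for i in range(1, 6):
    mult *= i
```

5! = 120
`mult` takes the values: 1 → 2 → 6 → 24 → 120

Answer: 120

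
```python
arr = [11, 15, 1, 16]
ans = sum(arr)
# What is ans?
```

Trace:
`arr = [11, 15, 1, 16]` → arr = [11, 15, 1, 16]
`ans = sum(arr)` → ans = 43
So ans = 43

Answer: 43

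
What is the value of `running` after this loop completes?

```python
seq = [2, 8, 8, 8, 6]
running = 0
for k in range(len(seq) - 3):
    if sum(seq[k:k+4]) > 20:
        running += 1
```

Count windows with sum > 20
`running` takes the values: 0 → 1 → 2

Answer: 2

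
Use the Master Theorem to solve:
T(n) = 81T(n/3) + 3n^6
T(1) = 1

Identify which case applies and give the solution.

a=81, b=3, f(n)=3n^6. log_3(81) = 4. Since c=6 > 4 and the regularity condition holds (81(n/3)^6 = (81/3^6)n^6 with 81/3^6 < 1), Case 3 applies: T(n) = Θ(f(n)) = O(n^6).

Answer: O(n^6) - Case 3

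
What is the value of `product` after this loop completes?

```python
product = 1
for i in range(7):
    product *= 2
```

2^7 = 128
`product` takes the values: 1 → 2 → 4 → 8 → 16 → 32 → 64 → 128

Answer: 128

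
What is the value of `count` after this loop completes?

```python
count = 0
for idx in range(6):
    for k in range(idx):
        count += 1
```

Triangle number: 0+1+2+...+5
`count` takes the values: 0 → 1 → 2 → 3 → 4 → 5 → 6 → 7 → 8 → 9 → 10 → 11 → 12 → 13 → 14 → 15

Answer: 15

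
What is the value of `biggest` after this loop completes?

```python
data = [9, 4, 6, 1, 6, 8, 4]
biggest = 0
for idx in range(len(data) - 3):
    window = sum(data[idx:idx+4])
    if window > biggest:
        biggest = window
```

Max sum of 4-element window in [9, 4, 6, 1, 6, 8, 4]
`biggest` takes the values: 0 → 20 → 21

Answer: 21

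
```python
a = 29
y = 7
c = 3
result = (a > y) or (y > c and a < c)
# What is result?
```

Trace:
`a = 29` → a = 29
`y = 7` → y = 7
`c = 3` → c = 3
`result = (a > y) or (y > c and a < c)` → result = True
So result = True

Answer: True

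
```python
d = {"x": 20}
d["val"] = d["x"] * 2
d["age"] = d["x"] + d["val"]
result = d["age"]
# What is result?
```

Trace:
`d = {"x": 20}` → d = {'x': 20}
`d["val"] = d["x"] * 2` → d = {'x': 20, 'val': 40}
`d["age"] = d["x"] + d["val"]` → d = {'x': 20, 'val': 40, 'age': 60}
`result = d["age"]` → result = 60
So result = 60

Answer: 60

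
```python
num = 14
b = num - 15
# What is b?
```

Trace:
`num = 14` → num = 14
`b = num - 15` → b = -1
So b = -1

Answer: -1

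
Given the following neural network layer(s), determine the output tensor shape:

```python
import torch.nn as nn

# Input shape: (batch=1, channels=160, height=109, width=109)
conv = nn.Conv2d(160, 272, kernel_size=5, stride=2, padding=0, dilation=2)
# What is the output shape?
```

Input: (1, 160, 109, 109) -> Output: (1, 272, 51, 51)

Answer: (1, 272, 51, 51)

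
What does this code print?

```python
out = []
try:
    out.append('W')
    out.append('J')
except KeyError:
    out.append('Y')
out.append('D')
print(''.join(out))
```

Execution trace: 'W' (try body) → 'J' (try body, no exception) → 'D' (after the try/except). Output: WJD

Answer: WJD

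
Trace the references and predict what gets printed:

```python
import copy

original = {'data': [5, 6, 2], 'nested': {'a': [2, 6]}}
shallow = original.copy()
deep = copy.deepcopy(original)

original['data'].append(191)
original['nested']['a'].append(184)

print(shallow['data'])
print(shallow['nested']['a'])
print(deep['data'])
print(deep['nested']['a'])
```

Key concept: comparing shallow vs deep copy.
Step by step:
`original = {'data': [5, 6, 2], 'nested': {'a': [2, 6]}}` → original = {'data': [5, 6, 2], 'nested': {'a': [2, 6]}}
`shallow = original.copy()` → shallow = {'data': [5, 6, 2], 'nested': {'a': [2, 6]}}
`deep = copy.deepcopy(original)` → deep = {'data': [5, 6, 2], 'nested': {'a': [2, 6]}}
`original['data'].append(191)` → original = {'data': [5, 6, 2, 191], 'nested': {'a': [2, 6]}}; shallow = {'data': [5, 6, 2, 191], 'nested': {'a': [2, 6]}}
`original['nested']['a'].append(184)` → original = {'data': [5, 6, 2, 191], 'nested': {'a': [2, 6, 184]}}; shallow = {'data': [5, 6, 2, 191], 'nested': {'a': [2, 6, 184]}}
`print(shallow['data'])` → prints [5, 6, 2, 191]
`print(shallow['nested']['a'])` → prints [2, 6, 184]
`print(deep['data'])` → prints [5, 6, 2]
`print(deep['nested']['a'])` → prints [2, 6]

Answer:
[5, 6, 2, 191]
[2, 6, 184]
[5, 6, 2]
[2, 6]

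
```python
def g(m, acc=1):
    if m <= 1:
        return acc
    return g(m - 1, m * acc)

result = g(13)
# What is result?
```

Accumulator trace (n, acc): (13, 1) -> (12, 13) -> (11, 156) -> (10, 1716) -> (9, 17160) -> (8, 154440) -> (7, 1235520) -> (6, 8648640) -> (5, 51891840) -> (4, 259459200) -> (3, 1037836800) -> (2, 3113510400) -> (1, 6227020800) -> return 6227020800

Answer: 6227020800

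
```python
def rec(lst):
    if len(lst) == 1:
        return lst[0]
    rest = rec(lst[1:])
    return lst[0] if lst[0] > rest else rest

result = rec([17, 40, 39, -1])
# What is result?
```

Recursive max over [17, 40, 39, -1] = 40

Answer: 40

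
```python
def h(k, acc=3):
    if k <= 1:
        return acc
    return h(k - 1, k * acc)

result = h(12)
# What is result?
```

Accumulator trace (n, acc): (12, 3) -> (11, 36) -> (10, 396) -> (9, 3960) -> (8, 35640) -> (7, 285120) -> (6, 1995840) -> (5, 11975040) -> (4, 59875200) -> (3, 239500800) -> (2, 718502400) -> (1, 1437004800) -> return 1437004800

Answer: 1437004800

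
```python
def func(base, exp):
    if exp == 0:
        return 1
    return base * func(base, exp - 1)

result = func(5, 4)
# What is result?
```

func(5, 4) = 5 * 5 * 5 * 5 = 625

Answer: 625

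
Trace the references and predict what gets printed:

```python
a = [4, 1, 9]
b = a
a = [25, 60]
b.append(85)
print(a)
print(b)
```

Key concept: rebinding vs mutation: a is rebound to a new list, b still points at the original.
Step by step:
`a = [4, 1, 9]` → a = [4, 1, 9]
`b = a` → b = [4, 1, 9] (same object as a)
`a = [25, 60]` → a = [25, 60]
`b.append(85)` → b = [4, 1, 9, 85]
`print(a)` → prints [25, 60]
`print(b)` → prints [4, 1, 9, 85]

Answer:
[25, 60]
[4, 1, 9, 85]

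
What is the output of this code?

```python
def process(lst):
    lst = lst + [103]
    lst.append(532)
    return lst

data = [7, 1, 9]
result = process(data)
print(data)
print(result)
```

Key concept: rebinding parameter vs mutation.
Step by step:
`data = [7, 1, 9]` → data = [7, 1, 9]
`result = process(data)` → result = [7, 1, 9, 103, 532]
`print(data)` → prints [7, 1, 9]
`print(result)` → prints [7, 1, 9, 103, 532]

Answer:
[7, 1, 9]
[7, 1, 9, 103, 532]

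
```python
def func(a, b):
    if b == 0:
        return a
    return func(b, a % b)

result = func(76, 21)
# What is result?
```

func(76, 21) -> func(21, 13) -> func(13, 8) -> func(8, 5) -> func(5, 3) -> func(3, 2) -> func(2, 1) -> func(1, 0) -> 1

Answer: 1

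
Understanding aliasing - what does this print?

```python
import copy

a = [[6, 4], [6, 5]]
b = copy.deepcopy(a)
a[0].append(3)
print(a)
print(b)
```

Key concept: deep copy is fully independent.
Step by step:
`a = [[6, 4], [6, 5]]` → a = [[6, 4], [6, 5]]
`b = copy.deepcopy(a)` → b = [[6, 4], [6, 5]]
`a[0].append(3)` → a = [[6, 4, 3], [6, 5]]
`print(a)` → prints [[6, 4, 3], [6, 5]]
`print(b)` → prints [[6, 4], [6, 5]]

Answer:
[[6, 4, 3], [6, 5]]
[[6, 4], [6, 5]]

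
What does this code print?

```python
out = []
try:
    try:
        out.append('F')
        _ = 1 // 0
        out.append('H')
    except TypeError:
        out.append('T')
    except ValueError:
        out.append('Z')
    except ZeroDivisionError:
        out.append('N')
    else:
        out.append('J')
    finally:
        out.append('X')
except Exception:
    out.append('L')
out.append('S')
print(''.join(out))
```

Execution trace: 'F' (inner try body) → 'N' (inner except ZeroDivisionError) → 'X' (inner finally) → 'S' (after the try/except). Output: FNXS

Answer: FNXS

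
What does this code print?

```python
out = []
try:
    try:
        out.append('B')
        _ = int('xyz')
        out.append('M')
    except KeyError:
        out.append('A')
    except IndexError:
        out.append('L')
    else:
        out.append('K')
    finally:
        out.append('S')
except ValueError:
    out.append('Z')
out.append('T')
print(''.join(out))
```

Execution trace: 'B' (try body) → 'S' (finally) → 'Z' (outer except ValueError) → 'T' (after the try/except). Output: BSZT

Answer: BSZT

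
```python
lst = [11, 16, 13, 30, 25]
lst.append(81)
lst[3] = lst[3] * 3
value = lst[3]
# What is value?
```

Trace:
`lst = [11, 16, 13, 30, 25]` → lst = [11, 16, 13, 30, 25]
`lst.append(81)` → lst = [11, 16, 13, 30, 25, 81]
`lst[3] = lst[3] * 3` → lst = [11, 16, 13, 90, 25, 81]
`value = lst[3]` → value = 90
So value = 90

Answer: 90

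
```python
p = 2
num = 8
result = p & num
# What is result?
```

Trace:
`p = 2` → p = 2
`num = 8` → num = 8
`result = p & num` → result = 0
So result = 0

Answer: 0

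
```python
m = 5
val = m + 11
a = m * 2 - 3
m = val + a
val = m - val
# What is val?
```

Trace:
`m = 5` → m = 5
`val = m + 11` → val = 16
`a = m * 2 - 3` → a = 7
`m = val + a` → m = 23
`val = m - val` → val = 7
So val = 7

Answer: 7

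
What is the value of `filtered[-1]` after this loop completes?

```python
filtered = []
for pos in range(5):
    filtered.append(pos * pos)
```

Last element of squares 0 to 4
`filtered` takes the values: [] → [0] → [0, 1] → [0, 1, 4] → [0, 1, 4, 9] → [0, 1, 4, 9, 16]
So `filtered[-1]` = 16

Answer: 16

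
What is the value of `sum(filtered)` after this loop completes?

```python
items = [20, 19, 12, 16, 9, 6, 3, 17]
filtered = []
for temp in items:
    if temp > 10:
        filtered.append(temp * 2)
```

Sum of doubled values > 10
`filtered` takes the values: [] → [40] → [40, 38] → [40, 38, 24] → [40, 38, 24, 32] → [40, 38, 24, 32, 34]
So `sum(filtered)` = 168

Answer: 168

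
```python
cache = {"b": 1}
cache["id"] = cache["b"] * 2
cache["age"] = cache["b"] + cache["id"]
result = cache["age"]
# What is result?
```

Trace:
`cache = {"b": 1}` → cache = {'b': 1}
`cache["id"] = cache["b"] * 2` → cache = {'b': 1, 'id': 2}
`cache["age"] = cache["b"] + cache["id"]` → cache = {'b': 1, 'id': 2, 'age': 3}
`result = cache["age"]` → result = 3
So result = 3

Answer: 3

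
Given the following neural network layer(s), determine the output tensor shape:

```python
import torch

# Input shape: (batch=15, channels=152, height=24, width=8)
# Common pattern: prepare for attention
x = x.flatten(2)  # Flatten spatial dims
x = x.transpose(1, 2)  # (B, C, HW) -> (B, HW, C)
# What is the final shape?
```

Input: (15, 152, 24, 8) -> after flatten(2): (15, 152, 192) -> Output: (15, 192, 152)

Answer: (15, 192, 152)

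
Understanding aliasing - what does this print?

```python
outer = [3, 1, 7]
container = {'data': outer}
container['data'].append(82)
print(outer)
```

Key concept: dict holds reference to list.
Step by step:
`outer = [3, 1, 7]` → outer = [3, 1, 7]
`container = {'data': outer}` → container = {'data': [3, 1, 7]}
`container['data'].append(82)` → outer = [3, 1, 7, 82]; container = {'data': [3, 1, 7, 82]}
`print(outer)` → prints [3, 1, 7, 82]

Answer: [3, 1, 7, 82]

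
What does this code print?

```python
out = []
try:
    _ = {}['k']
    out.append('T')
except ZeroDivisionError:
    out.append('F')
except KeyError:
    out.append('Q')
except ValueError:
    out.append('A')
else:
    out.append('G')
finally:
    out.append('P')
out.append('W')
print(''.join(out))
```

Execution trace: 'Q' (except KeyError) → 'P' (finally) → 'W' (after the try/except). Output: QPW

Answer: QPW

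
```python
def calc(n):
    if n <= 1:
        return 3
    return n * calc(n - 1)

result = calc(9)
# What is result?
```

calc(9) = 9 * 8 * 7 * 6 * 5 * 4 * 3 * 2 * 3 = 1088640

Answer: 1088640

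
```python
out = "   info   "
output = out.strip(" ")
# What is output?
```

Trace:
`out = "   info   "` → out = '   info   '
`output = out.strip(" ")` → output = 'info'
So output = 'info'

Answer: 'info'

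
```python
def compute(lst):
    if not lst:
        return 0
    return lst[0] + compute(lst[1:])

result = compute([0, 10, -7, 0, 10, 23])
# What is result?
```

0 + 10 + (-7) + 0 + 10 + 23 + 0 = 36

Answer: 36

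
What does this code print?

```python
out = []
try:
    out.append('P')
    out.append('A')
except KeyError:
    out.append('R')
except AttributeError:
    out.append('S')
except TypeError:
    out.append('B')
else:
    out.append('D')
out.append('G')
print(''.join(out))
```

Execution trace: 'P' (try body) → 'A' (try body, no exception) → 'D' (else) → 'G' (after the try/except). Output: PADG

Answer: PADG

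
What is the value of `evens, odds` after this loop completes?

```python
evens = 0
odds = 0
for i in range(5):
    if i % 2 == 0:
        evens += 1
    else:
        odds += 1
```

Count evens and odds in range(5)
`evens, odds` takes the values: (0, 0) → (1, 0) → (1, 1) → (2, 1) → (2, 2) → (3, 2)

Answer: 3, 2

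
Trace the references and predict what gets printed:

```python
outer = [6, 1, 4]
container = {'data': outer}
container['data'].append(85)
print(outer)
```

Key concept: dict holds reference to list.
Step by step:
`outer = [6, 1, 4]` → outer = [6, 1, 4]
`container = {'data': outer}` → container = {'data': [6, 1, 4]}
`container['data'].append(85)` → outer = [6, 1, 4, 85]; container = {'data': [6, 1, 4, 85]}
`print(outer)` → prints [6, 1, 4, 85]

Answer: [6, 1, 4, 85]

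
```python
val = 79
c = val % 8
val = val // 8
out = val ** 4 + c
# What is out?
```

Trace:
`val = 79` → val = 79
`c = val % 8` → c = 7
`val = val // 8` → val = 9
`out = val ** 4 + c` → out = 6568
So out = 6568

Answer: 6568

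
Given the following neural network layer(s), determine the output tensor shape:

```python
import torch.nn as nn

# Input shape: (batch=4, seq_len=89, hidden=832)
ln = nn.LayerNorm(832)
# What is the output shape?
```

Input: (4, 89, 832) -> Output: (4, 89, 832)

Answer: (4, 89, 832)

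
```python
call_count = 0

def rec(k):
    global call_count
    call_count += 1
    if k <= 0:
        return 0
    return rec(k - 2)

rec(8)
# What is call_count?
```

Linear recursion stepping by 2: 5 calls from k=8 down to ≤0.

Answer: 5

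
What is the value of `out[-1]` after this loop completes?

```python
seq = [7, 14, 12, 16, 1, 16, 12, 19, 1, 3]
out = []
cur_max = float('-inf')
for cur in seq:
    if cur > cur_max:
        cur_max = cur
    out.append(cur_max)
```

Running max ends at 19
`out` takes the values: [] → [7] → [7, 14] → [7, 14, 14] → [7, 14, 14, 16] → [7, 14, 14, 16, 16] → [7, 14, 14, 16, 16, 16] → [7, 14, 14, 16, 16, 16, 16] → [7, 14, 14, 16, 16, 16, 16, 19] → [7, 14, 14, 16, 16, 16, 16, 19, 19] → [7, 14, 14, 16, 16, 16, 16, 19, 19, 19]
So `out[-1]` = 19

Answer: 19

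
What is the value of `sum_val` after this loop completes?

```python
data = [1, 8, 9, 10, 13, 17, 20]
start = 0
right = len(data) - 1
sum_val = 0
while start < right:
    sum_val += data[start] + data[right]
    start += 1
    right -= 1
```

Sum of pairs from ends
`sum_val` takes the values: 0 → 21 → 46 → 68

Answer: 68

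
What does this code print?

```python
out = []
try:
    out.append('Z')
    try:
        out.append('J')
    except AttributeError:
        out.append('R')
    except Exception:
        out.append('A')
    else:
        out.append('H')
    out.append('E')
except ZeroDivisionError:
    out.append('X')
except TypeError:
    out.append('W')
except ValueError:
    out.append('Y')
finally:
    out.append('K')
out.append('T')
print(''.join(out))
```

Execution trace: 'Z' (try body) → 'J' (inner try body, no exception) → 'H' (inner else) → 'E' (try body, no exception) → 'K' (finally) → 'T' (after the try/except). Output: ZJHEKT

Answer: ZJHEKT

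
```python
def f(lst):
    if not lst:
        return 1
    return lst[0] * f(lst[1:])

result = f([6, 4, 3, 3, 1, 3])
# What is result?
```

Product over [6, 4, 3, 3, 1, 3] = 6 * 4 * 3 * 3 * 1 * 3 = 648

Answer: 648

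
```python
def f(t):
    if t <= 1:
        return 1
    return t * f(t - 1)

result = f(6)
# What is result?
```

f(6) = 6 * 5 * 4 * 3 * 2 * 1 = 720

Answer: 720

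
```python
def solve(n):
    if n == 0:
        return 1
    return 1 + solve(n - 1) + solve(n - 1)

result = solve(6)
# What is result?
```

solve(n) = 1 + 2·solve(n-1), solve(0)=1. Closed form: (1+1)·2^6 - 1 = 127.

Answer: 127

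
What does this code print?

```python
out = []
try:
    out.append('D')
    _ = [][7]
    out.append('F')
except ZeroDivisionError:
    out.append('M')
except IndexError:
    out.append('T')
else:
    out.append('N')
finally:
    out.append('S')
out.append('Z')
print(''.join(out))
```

Execution trace: 'D' (try body) → 'T' (except IndexError) → 'S' (finally) → 'Z' (after the try/except). Output: DTSZ

Answer: DTSZ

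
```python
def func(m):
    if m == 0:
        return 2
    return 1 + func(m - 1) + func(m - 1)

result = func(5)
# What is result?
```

func(m) = 1 + 2·func(m-1), func(0)=2. Closed form: (2+1)·2^5 - 1 = 95.

Answer: 95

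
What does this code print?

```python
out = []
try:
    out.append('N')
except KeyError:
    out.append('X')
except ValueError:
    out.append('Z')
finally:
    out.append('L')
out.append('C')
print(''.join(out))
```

Execution trace: 'N' (try body, no exception) → 'L' (finally) → 'C' (after the try/except). Output: NLC

Answer: NLC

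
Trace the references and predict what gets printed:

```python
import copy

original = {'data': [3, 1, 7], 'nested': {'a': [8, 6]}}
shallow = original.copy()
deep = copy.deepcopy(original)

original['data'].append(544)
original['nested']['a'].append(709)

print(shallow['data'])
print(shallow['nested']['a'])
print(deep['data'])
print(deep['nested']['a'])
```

Key concept: comparing shallow vs deep copy.
Step by step:
`original = {'data': [3, 1, 7], 'nested': {'a': [8, 6]}}` → original = {'data': [3, 1, 7], 'nested': {'a': [8, 6]}}
`shallow = original.copy()` → shallow = {'data': [3, 1, 7], 'nested': {'a': [8, 6]}}
`deep = copy.deepcopy(original)` → deep = {'data': [3, 1, 7], 'nested': {'a': [8, 6]}}
`original['data'].append(544)` → original = {'data': [3, 1, 7, 544], 'nested': {'a': [8, 6]}}; shallow = {'data': [3, 1, 7, 544], 'nested': {'a': [8, 6]}}
`original['nested']['a'].append(709)` → original = {'data': [3, 1, 7, 544], 'nested': {'a': [8, 6, 709]}}; shallow = {'data': [3, 1, 7, 544], 'nested': {'a': [8, 6, 709]}}
`print(shallow['data'])` → prints [3, 1, 7, 544]
`print(shallow['nested']['a'])` → prints [8, 6, 709]
`print(deep['data'])` → prints [3, 1, 7]
`print(deep['nested']['a'])` → prints [8, 6]

Answer:
[3, 1, 7, 544]
[8, 6, 709]
[3, 1, 7]
[8, 6]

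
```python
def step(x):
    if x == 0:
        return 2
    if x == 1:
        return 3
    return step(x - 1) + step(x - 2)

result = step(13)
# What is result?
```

Build up from base cases: step(0)=2, step(1)=3, step(2)=5, step(3)=8, step(4)=13, step(5)=21, step(6)=34, ..., step(13)=987

Answer: 987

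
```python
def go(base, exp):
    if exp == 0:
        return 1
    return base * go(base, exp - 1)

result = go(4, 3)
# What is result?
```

go(4, 3) = 4 * 4 * 4 = 64

Answer: 64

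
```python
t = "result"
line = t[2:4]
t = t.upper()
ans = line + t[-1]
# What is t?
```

Trace:
`t = "result"` → t = 'result'
`line = t[2:4]` → line = 'su'
`t = t.upper()` → t = 'RESULT'
`ans = line + t[-1]` → ans = 'suT'
So t = 'RESULT'

Answer: 'RESULT'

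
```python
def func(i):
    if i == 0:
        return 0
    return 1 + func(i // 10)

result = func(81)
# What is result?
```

Count of digits of 81: 2

Answer: 2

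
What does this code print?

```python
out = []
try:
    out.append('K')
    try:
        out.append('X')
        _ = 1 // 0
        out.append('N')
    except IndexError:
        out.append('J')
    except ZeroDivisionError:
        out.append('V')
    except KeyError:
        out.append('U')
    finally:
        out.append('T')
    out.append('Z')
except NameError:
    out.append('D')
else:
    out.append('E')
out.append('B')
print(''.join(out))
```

Execution trace: 'K' (try body) → 'X' (inner try body) → 'V' (inner except ZeroDivisionError) → 'T' (inner finally) → 'Z' (try body, no exception) → 'E' (else) → 'B' (after the try/except). Output: KXVTZEB

Answer: KXVTZEB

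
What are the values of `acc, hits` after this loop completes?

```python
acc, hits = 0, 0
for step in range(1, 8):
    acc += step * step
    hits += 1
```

Sum of squares and count
`acc, hits` takes the values: (0, 0) → (1, 0) → (1, 1) → (5, 1) → (5, 2) → (14, 2) → (14, 3) → (30, 3) → (30, 4) → (55, 4) → (55, 5) → (91, 5) → (91, 6) → (140, 6) → (140, 7)

Answer: 140, 7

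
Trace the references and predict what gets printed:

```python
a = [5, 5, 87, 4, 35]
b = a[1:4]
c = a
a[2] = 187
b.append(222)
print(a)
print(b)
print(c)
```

Key concept: slice vs alias.
Step by step:
`a = [5, 5, 87, 4, 35]` → a = [5, 5, 87, 4, 35]
`b = a[1:4]` → b = [5, 87, 4]
`c = a` → c = [5, 5, 87, 4, 35] (same object as a)
`a[2] = 187` → a = [5, 5, 187, 4, 35] (same object as c); c = [5, 5, 187, 4, 35] (same object as a)
`b.append(222)` → b = [5, 87, 4, 222]
`print(a)` → prints [5, 5, 187, 4, 35]
`print(b)` → prints [5, 87, 4, 222]
`print(c)` → prints [5, 5, 187, 4, 35]

Answer:
[5, 5, 187, 4, 35]
[5, 87, 4, 222]
[5, 5, 187, 4, 35]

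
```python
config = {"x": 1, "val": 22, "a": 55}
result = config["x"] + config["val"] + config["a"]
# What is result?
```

Trace:
`config = {"x": 1, "val": 22, "a": 55}` → config = {'x': 1, 'val': 22, 'a': 55}
`result = config["x"] + config["val"] + config["a"]` → result = 78
So result = 78

Answer: 78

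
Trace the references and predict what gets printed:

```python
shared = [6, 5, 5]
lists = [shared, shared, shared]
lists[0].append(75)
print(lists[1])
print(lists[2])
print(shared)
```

Key concept: list of same reference.
Step by step:
`shared = [6, 5, 5]` → shared = [6, 5, 5]
`lists = [shared, shared, shared]` → lists = [[6, 5, 5], [6, 5, 5], [6, 5, 5]]
`lists[0].append(75)` → shared = [6, 5, 5, 75]; lists = [[6, 5, 5, 75], [6, 5, 5, 75], [6, 5, 5, 75]]
`print(lists[1])` → prints [6, 5, 5, 75]
`print(lists[2])` → prints [6, 5, 5, 75]
`print(shared)` → prints [6, 5, 5, 75]

Answer:
[6, 5, 5, 75]
[6, 5, 5, 75]
[6, 5, 5, 75]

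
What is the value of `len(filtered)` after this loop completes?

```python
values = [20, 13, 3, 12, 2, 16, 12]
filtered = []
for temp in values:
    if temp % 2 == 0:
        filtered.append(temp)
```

Count even numbers in [20, 13, 3, 12, 2, 16, 12]
`filtered` takes the values: [] → [20] → [20, 12] → [20, 12, 2] → [20, 12, 2, 16] → [20, 12, 2, 16, 12]
So `len(filtered)` = 5

Answer: 5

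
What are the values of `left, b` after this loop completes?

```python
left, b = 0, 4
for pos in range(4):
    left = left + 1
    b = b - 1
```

left goes 0→4, b goes 4→0
`left, b` takes the values: (0, 4) → (1, 4) → (1, 3) → (2, 3) → (2, 2) → (3, 2) → (3, 1) → (4, 1) → (4, 0)

Answer: 4, 0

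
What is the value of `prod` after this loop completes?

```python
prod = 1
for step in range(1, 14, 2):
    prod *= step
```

Product of 1, 3, 5, ... up to 13
`prod` takes the values: 1 → 3 → 15 → 105 → 945 → 10395 → 135135

Answer: 135135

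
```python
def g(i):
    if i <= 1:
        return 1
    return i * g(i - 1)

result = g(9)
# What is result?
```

g(9) = 9 * 8 * 7 * 6 * 5 * 4 * 3 * 2 * 1 = 362880

Answer: 362880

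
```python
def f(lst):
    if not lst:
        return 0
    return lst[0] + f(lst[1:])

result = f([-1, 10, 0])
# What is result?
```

(-1) + 10 + 0 + 0 = 9

Answer: 9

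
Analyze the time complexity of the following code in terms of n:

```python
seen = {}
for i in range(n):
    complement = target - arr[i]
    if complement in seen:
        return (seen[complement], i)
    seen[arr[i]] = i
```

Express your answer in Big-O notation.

This is Two sum with hash map. Time complexity: O(n).

Answer: O(n)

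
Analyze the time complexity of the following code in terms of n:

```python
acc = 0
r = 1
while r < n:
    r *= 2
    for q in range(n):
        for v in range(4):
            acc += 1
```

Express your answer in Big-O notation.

Each loop level contributes: log n × n × 1. Multiplying the contributions gives O(n log n).

Answer: O(n log n)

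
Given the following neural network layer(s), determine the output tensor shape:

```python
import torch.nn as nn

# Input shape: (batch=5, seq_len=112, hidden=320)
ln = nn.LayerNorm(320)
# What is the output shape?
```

Input: (5, 112, 320) -> Output: (5, 112, 320)

Answer: (5, 112, 320)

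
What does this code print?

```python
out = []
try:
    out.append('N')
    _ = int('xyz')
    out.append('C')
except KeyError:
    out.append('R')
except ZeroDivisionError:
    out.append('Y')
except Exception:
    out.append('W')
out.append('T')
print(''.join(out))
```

Execution trace: 'N' (try body) → 'W' (except Exception) → 'T' (after the try/except). Output: NWT

Answer: NWT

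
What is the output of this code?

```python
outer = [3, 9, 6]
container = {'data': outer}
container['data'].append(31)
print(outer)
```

Key concept: dict holds reference to list.
Step by step:
`outer = [3, 9, 6]` → outer = [3, 9, 6]
`container = {'data': outer}` → container = {'data': [3, 9, 6]}
`container['data'].append(31)` → outer = [3, 9, 6, 31]; container = {'data': [3, 9, 6, 31]}
`print(outer)` → prints [3, 9, 6, 31]

Answer: [3, 9, 6, 31]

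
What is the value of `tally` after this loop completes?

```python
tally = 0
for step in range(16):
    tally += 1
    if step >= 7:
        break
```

Loop breaks when step reaches 7, tally is 8
`tally` takes the values: 0 → 1 → 2 → 3 → 4 → 5 → 6 → 7 → 8

Answer: 8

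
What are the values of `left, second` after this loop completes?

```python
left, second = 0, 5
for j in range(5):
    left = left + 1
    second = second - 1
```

left goes 0→5, second goes 5→0
`left, second` takes the values: (0, 5) → (1, 5) → (1, 4) → (2, 4) → (2, 3) → (3, 3) → (3, 2) → (4, 2) → (4, 1) → (5, 1) → (5, 0)

Answer: 5, 0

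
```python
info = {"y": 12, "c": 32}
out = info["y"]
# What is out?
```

Trace:
`info = {"y": 12, "c": 32}` → info = {'y': 12, 'c': 32}
`out = info["y"]` → out = 12
So out = 12

Answer: 12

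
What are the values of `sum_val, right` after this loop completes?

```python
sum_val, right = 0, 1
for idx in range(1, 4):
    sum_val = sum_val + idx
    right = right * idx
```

Sum and factorial of 1 to 3
`sum_val, right` takes the values: (0, 1) → (1, 1) → (3, 1) → (3, 2) → (6, 2) → (6, 6)

Answer: 6, 6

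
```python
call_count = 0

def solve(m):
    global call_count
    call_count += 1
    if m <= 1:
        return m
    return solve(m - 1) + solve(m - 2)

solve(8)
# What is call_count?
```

Calls(m) = 1 + Calls(m-1) + Calls(m-2); Calls(0)=Calls(1)=1. For m=8 this gives 67.

Answer: 67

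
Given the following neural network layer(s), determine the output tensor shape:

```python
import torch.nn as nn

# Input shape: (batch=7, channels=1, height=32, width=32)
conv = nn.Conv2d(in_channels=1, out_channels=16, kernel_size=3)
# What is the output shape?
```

Input: (7, 1, 32, 32) -> Output: (7, 16, 30, 30)

Answer: (7, 16, 30, 30)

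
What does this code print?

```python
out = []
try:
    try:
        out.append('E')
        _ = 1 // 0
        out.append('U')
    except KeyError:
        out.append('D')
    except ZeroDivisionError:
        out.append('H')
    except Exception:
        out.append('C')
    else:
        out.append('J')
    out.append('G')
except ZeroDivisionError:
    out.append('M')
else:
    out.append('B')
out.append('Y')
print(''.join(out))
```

Execution trace: 'E' (inner try body) → 'H' (inner except ZeroDivisionError) → 'G' (try body, no exception) → 'B' (else) → 'Y' (after the try/except). Output: EHGBY

Answer: EHGBY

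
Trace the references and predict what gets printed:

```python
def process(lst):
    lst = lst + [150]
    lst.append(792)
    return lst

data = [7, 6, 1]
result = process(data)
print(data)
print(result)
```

Key concept: rebinding parameter vs mutation.
Step by step:
`data = [7, 6, 1]` → data = [7, 6, 1]
`result = process(data)` → result = [7, 6, 1, 150, 792]
`print(data)` → prints [7, 6, 1]
`print(result)` → prints [7, 6, 1, 150, 792]

Answer:
[7, 6, 1]
[7, 6, 1, 150, 792]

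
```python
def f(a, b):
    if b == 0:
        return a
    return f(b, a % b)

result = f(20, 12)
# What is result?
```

f(20, 12) -> f(12, 8) -> f(8, 4) -> f(4, 0) -> 4

Answer: 4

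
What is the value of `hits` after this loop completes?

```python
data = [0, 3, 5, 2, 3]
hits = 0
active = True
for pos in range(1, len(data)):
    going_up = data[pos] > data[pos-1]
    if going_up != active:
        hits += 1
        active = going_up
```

Count direction changes in [0, 3, 5, 2, 3]
`hits` takes the values: 0 → 1 → 2

Answer: 2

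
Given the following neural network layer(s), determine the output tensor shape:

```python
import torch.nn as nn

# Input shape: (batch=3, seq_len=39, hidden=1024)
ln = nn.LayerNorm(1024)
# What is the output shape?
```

Input: (3, 39, 1024) -> Output: (3, 39, 1024)

Answer: (3, 39, 1024)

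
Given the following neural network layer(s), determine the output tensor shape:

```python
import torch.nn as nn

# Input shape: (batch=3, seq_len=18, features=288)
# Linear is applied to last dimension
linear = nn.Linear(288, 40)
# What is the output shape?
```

Input: (3, 18, 288) -> Output: (3, 18, 40)

Answer: (3, 18, 40)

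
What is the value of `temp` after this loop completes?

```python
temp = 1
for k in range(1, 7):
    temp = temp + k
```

Start at 1, add 1 through 6
`temp` takes the values: 1 → 2 → 4 → 7 → 11 → 16 → 22

Answer: 22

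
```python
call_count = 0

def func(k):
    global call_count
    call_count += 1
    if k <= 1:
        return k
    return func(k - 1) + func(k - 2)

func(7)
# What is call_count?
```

Calls(k) = 1 + Calls(k-1) + Calls(k-2); Calls(0)=Calls(1)=1. For k=7 this gives 41.

Answer: 41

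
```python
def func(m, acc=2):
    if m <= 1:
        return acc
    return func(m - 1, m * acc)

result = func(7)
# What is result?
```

Accumulator trace (n, acc): (7, 2) -> (6, 14) -> (5, 84) -> (4, 420) -> (3, 1680) -> (2, 5040) -> (1, 10080) -> return 10080

Answer: 10080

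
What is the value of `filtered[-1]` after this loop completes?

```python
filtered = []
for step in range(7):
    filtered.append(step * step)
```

Last element of squares 0 to 6
`filtered` takes the values: [] → [0] → [0, 1] → [0, 1, 4] → [0, 1, 4, 9] → [0, 1, 4, 9, 16] → [0, 1, 4, 9, 16, 25] → [0, 1, 4, 9, 16, 25, 36]
So `filtered[-1]` = 36

Answer: 36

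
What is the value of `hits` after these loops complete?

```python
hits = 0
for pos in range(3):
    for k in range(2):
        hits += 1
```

3 * 2 = 6
`hits` takes the values: 0 → 1 → 2 → 3 → 4 → 5 → 6

Answer: 6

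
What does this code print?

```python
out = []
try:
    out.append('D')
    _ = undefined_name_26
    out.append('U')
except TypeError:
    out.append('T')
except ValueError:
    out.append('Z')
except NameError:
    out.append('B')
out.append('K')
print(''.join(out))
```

Execution trace: 'D' (try body) → 'B' (except NameError) → 'K' (after the try/except). Output: DBK

Answer: DBK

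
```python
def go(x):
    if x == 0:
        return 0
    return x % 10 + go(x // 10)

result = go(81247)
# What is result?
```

Sum of digits of 81247: 7 + 4 + 2 + 1 + 8 = 22

Answer: 22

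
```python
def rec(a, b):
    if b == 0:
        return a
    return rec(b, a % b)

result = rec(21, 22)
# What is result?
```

rec(21, 22) -> rec(22, 21) -> rec(21, 1) -> rec(1, 0) -> 1

Answer: 1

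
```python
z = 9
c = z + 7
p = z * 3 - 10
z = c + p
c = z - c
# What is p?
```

Trace:
`z = 9` → z = 9
`c = z + 7` → c = 16
`p = z * 3 - 10` → p = 17
`z = c + p` → z = 33
`c = z - c` → c = 17
So p = 17

Answer: 17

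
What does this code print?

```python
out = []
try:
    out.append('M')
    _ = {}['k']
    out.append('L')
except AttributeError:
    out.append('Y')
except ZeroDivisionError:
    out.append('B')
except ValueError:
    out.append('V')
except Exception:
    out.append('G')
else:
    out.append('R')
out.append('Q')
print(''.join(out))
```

Execution trace: 'M' (try body) → 'G' (except Exception) → 'Q' (after the try/except). Output: MGQ

Answer: MGQ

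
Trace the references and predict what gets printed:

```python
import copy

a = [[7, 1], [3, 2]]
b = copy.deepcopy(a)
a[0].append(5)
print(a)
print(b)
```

Key concept: deep copy is fully independent.
Step by step:
`a = [[7, 1], [3, 2]]` → a = [[7, 1], [3, 2]]
`b = copy.deepcopy(a)` → b = [[7, 1], [3, 2]]
`a[0].append(5)` → a = [[7, 1, 5], [3, 2]]
`print(a)` → prints [[7, 1, 5], [3, 2]]
`print(b)` → prints [[7, 1], [3, 2]]

Answer:
[[7, 1, 5], [3, 2]]
[[7, 1], [3, 2]]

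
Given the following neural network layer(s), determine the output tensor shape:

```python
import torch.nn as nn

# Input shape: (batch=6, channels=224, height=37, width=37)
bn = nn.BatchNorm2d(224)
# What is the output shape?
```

Input: (6, 224, 37, 37) -> Output: (6, 224, 37, 37)

Answer: (6, 224, 37, 37)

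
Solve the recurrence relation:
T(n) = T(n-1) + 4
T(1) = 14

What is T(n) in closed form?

Unrolling: T(n) = T(1) + 4·(n-1) = 14 + 4(n-1) = 4n + 10.

Answer: T(n) = 4n + 10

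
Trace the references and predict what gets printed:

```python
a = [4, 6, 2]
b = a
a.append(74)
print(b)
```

Key concept: basic list aliasing.
Step by step:
`a = [4, 6, 2]` → a = [4, 6, 2]
`b = a` → b = [4, 6, 2] (same object as a)
`a.append(74)` → a = [4, 6, 2, 74] (same object as b); b = [4, 6, 2, 74] (same object as a)
`print(b)` → prints [4, 6, 2, 74]

Answer: [4, 6, 2, 74]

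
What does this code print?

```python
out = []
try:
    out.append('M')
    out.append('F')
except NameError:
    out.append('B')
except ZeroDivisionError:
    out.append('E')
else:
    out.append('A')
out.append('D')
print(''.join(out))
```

Execution trace: 'M' (try body) → 'F' (try body, no exception) → 'A' (else) → 'D' (after the try/except). Output: MFAD

Answer: MFAD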